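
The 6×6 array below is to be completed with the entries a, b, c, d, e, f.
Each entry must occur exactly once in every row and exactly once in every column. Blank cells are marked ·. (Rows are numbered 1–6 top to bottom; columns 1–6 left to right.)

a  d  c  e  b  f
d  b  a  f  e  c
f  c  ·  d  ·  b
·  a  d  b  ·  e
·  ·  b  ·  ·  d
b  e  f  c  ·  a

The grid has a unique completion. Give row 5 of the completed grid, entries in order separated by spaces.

e f b a c d

Row 5, column 2: row 5 has {b, d} and column 2 has {a, b, c, d, e}, leaving only f.
Row 5, column 4: row 5 has {b, d, f} and column 4 has {b, c, d, e, f}, leaving only a.
Row 5, column 5: row 5 has {a, b, d, f} and column 5 has {b, e}, leaving only c.
Row 5, column 1: row 5 has {a, b, c, d, f} and column 1 has {a, b, d, f}, leaving only e.
So row 5 reads: e f b a c d.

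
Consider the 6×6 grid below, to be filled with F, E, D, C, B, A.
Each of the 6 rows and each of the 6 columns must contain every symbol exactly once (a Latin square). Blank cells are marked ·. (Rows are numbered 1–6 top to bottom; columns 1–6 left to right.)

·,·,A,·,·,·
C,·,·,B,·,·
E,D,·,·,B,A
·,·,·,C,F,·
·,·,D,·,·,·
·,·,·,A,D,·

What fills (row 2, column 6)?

Row 3, column 4: row 3 has {E, D, B, A} and column 4 has {C, B, A}, leaving only F.
Row 3, column 3: row 3 has {F, E, D, B, A} and column 3 has {D, A}, leaving only C.
Row 5, column 4: row 5 has {D} and column 4 has {F, C, B, A}, leaving only E.
Row 1, column 4: row 1 has {A} and column 4 has {F, E, C, B, A}, leaving only D.
Row 2, column 6 is narrowed to {F, E, D}.
If it were F, then row 2, column 5 would be left with no valid symbol.
If it were E, then row 2, column 5 would be left with no valid symbol.
So row 2, column 6 must be D.

D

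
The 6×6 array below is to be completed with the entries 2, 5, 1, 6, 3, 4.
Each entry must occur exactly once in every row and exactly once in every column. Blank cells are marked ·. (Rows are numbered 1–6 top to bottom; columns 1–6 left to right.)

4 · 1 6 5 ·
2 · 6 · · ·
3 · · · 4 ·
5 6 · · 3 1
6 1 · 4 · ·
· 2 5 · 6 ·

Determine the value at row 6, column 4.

Row 1, column 2: row 1 has {5, 1, 6, 4} and column 2 has {2, 1, 6}, leaving only 3.
Row 1, column 6: row 1 has {5, 1, 6, 3, 4} and column 6 has {1}, leaving only 2.
Row 2, column 5: row 2 has {2, 6} and column 5 has {5, 6, 3, 4}, leaving only 1.
Row 3, column 2: row 3 has {3, 4} and column 2 has {2, 1, 6, 3}, leaving only 5.
Row 2, column 2: row 2 has {2, 1, 6} and column 2 has {2, 5, 1, 6, 3}, leaving only 4.
Row 3, column 3: row 3 has {5, 3, 4} and column 3 has {5, 1, 6}, leaving only 2.
Row 3, column 4: row 3 has {2, 5, 3, 4} and column 4 has {6, 4}, leaving only 1.
Row 6 already has {2, 5, 6} and column 4 already has {1, 6, 4}, so row 6, column 4 must be 3.

3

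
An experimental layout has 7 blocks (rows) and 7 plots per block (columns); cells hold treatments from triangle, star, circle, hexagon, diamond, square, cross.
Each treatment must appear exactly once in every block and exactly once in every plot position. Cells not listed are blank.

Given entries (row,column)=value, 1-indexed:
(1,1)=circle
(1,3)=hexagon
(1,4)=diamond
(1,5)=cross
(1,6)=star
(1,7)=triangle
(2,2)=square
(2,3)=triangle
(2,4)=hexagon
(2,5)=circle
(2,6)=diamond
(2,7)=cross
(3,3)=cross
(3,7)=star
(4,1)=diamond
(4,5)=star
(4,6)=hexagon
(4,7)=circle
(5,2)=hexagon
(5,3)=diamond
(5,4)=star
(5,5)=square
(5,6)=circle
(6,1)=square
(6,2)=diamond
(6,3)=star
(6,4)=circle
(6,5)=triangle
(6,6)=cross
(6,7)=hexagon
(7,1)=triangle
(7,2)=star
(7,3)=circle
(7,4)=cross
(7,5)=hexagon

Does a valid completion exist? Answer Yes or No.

Block 1, plot 2: block 1 together with plot 2 already contain {triangle, star, circle, hexagon, diamond, square, cross} — every symbol — so nothing can go there. The grid has no valid completion.

No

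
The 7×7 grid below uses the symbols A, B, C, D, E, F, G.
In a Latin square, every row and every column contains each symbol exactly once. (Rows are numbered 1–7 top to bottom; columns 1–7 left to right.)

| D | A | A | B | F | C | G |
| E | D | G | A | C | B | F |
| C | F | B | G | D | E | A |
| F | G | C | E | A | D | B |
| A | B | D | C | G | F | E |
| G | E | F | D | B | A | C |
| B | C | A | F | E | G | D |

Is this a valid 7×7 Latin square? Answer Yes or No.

No

Column 3 contains A twice (at rows 1 and 7), so it is not a permutation.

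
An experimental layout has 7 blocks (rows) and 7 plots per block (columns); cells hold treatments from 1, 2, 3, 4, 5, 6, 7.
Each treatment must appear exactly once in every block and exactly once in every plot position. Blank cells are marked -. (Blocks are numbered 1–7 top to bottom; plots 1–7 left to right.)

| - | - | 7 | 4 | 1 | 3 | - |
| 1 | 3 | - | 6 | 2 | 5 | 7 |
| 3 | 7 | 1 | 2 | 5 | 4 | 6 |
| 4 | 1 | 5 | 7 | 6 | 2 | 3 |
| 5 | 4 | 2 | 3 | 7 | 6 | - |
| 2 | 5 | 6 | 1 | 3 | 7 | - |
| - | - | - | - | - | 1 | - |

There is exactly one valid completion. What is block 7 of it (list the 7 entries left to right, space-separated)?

Block 7, plot 4: block 7 has {1} and plot 4 has {1, 2, 3, 4, 6, 7}, leaving only 5.
Block 7, plot 5: block 7 has {1, 5} and plot 5 has {1, 2, 3, 5, 6, 7}, leaving only 4.
Block 7, plot 3: block 7 has {1, 4, 5} and plot 3 has {1, 2, 5, 6, 7}, leaving only 3.
Block 7, plot 7: block 7 has {1, 3, 4, 5} and plot 7 has {3, 6, 7}, leaving only 2.
Block 7, plot 2: block 7 has {1, 2, 3, 4, 5} and plot 2 has {1, 3, 4, 5, 7}, leaving only 6.
Block 7, plot 1: block 7 has {1, 2, 3, 4, 5, 6} and plot 1 has {1, 2, 3, 4, 5}, leaving only 7.
So block 7 reads: 7 6 3 5 4 1 2.

7 6 3 5 4 1 2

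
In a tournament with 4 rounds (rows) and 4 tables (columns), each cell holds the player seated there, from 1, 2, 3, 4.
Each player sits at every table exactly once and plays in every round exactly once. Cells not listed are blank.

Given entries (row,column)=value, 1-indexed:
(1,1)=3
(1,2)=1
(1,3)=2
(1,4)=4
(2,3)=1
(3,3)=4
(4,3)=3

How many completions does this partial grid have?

Round 2, table 1: eliminating its round and table leaves {2, 4}.
Round 2, table 2: eliminating its round and table leaves {2, 3, 4}.
Round 2, table 4: eliminating its round and table leaves {2, 3}.
Round 3, table 1: eliminating its round and table leaves {1, 2}.
Round 3, table 2: eliminating its round and table leaves {2, 3}.
Round 3, table 4: eliminating its round and table leaves {1, 2, 3}.
Round 4, table 1: eliminating its round and table leaves {1, 2, 4}.
Round 4, table 2: eliminating its round and table leaves {2, 4}.
Round 4, table 4: eliminating its round and table leaves {1, 2}.
Enumerating the assignments across these blanks that avoid any round or table repeat gives 4 completions.

4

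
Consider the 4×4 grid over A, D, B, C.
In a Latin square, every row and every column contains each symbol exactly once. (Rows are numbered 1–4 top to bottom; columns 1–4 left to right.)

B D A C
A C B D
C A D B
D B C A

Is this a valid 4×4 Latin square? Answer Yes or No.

Yes

Each row is a permutation of the 4 symbols, and so is each column.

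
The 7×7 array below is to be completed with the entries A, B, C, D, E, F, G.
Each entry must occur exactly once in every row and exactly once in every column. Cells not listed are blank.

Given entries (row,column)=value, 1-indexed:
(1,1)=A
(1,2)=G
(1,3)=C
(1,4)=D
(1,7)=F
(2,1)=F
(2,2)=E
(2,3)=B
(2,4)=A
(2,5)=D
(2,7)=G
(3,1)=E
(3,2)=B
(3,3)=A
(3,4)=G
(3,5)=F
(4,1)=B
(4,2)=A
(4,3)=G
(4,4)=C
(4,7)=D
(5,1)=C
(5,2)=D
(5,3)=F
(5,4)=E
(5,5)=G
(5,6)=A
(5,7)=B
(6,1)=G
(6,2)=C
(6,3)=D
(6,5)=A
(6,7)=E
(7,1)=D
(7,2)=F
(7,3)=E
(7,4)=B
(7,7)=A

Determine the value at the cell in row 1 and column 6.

E

Row 2, column 6: row 2 has {A, B, D, E, F, G} and column 6 has {A}, leaving only C.
Row 3, column 6: row 3 has {A, B, E, F, G} and column 6 has {A, C}, leaving only D.
Row 3, column 7: row 3 has {A, B, D, E, F, G} and column 7 has {A, B, D, E, F, G}, leaving only C.
Row 4, column 5: row 4 has {A, B, C, D, G} and column 5 has {A, D, F, G}, leaving only E.
Row 1, column 5: row 1 has {A, C, D, F, G} and column 5 has {A, D, E, F, G}, leaving only B.
Row 1 already has {A, B, C, D, F, G} and column 6 already has {A, C, D}, so row 1, column 6 must be E.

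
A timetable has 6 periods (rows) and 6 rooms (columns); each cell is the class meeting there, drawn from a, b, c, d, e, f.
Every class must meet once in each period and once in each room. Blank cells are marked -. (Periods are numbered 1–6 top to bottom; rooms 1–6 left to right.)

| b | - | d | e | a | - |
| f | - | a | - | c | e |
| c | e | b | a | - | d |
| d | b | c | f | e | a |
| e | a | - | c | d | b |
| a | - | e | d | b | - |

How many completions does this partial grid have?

2

Period 1, room 2: eliminating its period and room leaves {c, f}.
Period 1, room 6: eliminating its period and room leaves {c, f}.
Period 2, room 2: eliminating its period and room leaves {d}.
Period 2, room 4: eliminating its period and room leaves {b}.
Period 3, room 5: eliminating its period and room leaves {f}.
Period 5, room 3: eliminating its period and room leaves {f}.
Period 6, room 2: eliminating its period and room leaves {c, f}.
Period 6, room 6: eliminating its period and room leaves {c, f}.
Enumerating the assignments across these blanks that avoid any period or room repeat gives 2 completions.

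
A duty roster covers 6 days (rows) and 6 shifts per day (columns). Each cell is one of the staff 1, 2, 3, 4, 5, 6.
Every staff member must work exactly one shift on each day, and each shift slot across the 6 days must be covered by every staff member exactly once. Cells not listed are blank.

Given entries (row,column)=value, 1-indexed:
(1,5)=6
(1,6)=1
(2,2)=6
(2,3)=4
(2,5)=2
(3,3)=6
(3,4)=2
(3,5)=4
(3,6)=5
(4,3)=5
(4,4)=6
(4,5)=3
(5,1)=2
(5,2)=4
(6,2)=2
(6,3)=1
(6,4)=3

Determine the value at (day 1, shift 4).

4

Day 2, shift 6: day 2 has {2, 4, 6} and shift 6 has {1, 5}, leaving only 3.
Day 4, shift 2: day 4 has {3, 5, 6} and shift 2 has {2, 4, 6}, leaving only 1.
Day 3, shift 2: day 3 has {2, 4, 5, 6} and shift 2 has {1, 2, 4, 6}, leaving only 3.
Day 1, shift 2: day 1 has {1, 6} and shift 2 has {1, 2, 3, 4, 6}, leaving only 5.
Day 1 already has {1, 5, 6} and shift 4 already has {2, 3, 6}, so day 1, shift 4 must be 4.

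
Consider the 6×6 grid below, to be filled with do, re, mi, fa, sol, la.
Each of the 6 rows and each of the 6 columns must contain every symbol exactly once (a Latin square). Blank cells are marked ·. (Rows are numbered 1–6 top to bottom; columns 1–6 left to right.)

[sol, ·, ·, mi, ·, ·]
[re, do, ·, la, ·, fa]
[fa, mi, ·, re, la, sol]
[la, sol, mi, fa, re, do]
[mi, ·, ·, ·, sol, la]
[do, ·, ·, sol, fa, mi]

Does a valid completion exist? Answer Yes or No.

No row or column among the givens repeats a symbol, and propagating forced cells runs into no contradiction.
One valid completion exists (for instance, sol fa la mi do re / re do sol la mi fa / fa mi do re la sol / la sol mi fa re do / mi re fa do sol la / do la re sol fa mi).

Yes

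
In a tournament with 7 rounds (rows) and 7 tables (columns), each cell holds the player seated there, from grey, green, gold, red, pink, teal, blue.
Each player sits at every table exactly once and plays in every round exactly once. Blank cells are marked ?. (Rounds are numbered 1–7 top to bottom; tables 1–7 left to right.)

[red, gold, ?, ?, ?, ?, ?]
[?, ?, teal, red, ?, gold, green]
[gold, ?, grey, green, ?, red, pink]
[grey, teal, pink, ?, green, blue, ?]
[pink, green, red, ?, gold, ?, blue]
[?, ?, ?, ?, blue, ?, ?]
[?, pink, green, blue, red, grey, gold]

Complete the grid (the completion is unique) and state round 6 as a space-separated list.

Round 6, table 3: round 6 has {blue} and table 3 has {grey, green, red, pink, teal}, leaving only gold.
Round 1, table 3: round 1 has {gold, red} and table 3 has {grey, green, gold, red, pink, teal}, leaving only blue.
Round 2, table 1: round 2 has {green, gold, red, teal} and table 1 has {grey, gold, red, pink}, leaving only blue.
Round 2, table 2: round 2 has {green, gold, red, teal, blue} and table 2 has {green, gold, pink, teal}, leaving only grey.
Round 6, table 2: round 6 has {gold, blue} and table 2 has {grey, green, gold, pink, teal}, leaving only red.
Round 2, table 5: round 2 has {grey, green, gold, red, teal, blue} and table 5 has {green, gold, red, blue}, leaving only pink.
Round 3, table 2: round 3 has {grey, green, gold, red, pink} and table 2 has {grey, green, gold, red, pink, teal}, leaving only blue.
Round 3, table 5: round 3 has {grey, green, gold, red, pink, blue} and table 5 has {green, gold, red, pink, blue}, leaving only teal.
Round 1, table 5: round 1 has {gold, red, blue} and table 5 has {green, gold, red, pink, teal, blue}, leaving only grey.
Round 1, table 7: round 1 has {grey, gold, red, blue} and table 7 has {green, gold, pink, blue}, leaving only teal.
Round 6, table 7: round 6 has {gold, red, blue} and table 7 has {green, gold, pink, teal, blue}, leaving only grey.
Round 1, table 4: round 1 has {grey, gold, red, teal, blue} and table 4 has {green, red, blue}, leaving only pink.
Round 6, table 4: round 6 has {grey, gold, red, blue} and table 4 has {green, red, pink, blue}, leaving only teal.
Round 6, table 1: round 6 has {grey, gold, red, teal, blue} and table 1 has {grey, gold, red, pink, blue}, leaving only green.
Round 6, table 6: round 6 has {grey, green, gold, red, teal, blue} and table 6 has {grey, gold, red, blue}, leaving only pink.
So round 6 reads: green red gold teal blue pink grey.

green red gold teal blue pink grey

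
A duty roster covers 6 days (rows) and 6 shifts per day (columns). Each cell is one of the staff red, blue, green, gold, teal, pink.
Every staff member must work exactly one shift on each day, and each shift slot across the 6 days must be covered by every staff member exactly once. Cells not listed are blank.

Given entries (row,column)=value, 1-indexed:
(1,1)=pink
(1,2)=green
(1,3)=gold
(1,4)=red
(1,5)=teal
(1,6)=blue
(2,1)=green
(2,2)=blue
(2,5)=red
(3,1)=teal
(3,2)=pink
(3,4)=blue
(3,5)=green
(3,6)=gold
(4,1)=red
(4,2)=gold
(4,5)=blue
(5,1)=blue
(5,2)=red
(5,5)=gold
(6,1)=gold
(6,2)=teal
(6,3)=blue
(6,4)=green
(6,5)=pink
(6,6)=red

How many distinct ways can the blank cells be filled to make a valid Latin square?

Day 2, shift 3: eliminating its day and shift leaves {teal, pink}.
Day 2, shift 4: eliminating its day and shift leaves {gold, teal, pink}.
Day 2, shift 6: eliminating its day and shift leaves {teal, pink}.
Day 3, shift 3: eliminating its day and shift leaves {red}.
Day 4, shift 3: eliminating its day and shift leaves {green, teal, pink}.
Day 4, shift 4: eliminating its day and shift leaves {teal, pink}.
Day 4, shift 6: eliminating its day and shift leaves {green, teal, pink}.
Day 5, shift 3: eliminating its day and shift leaves {green, teal, pink}.
Day 5, shift 4: eliminating its day and shift leaves {teal, pink}.
Day 5, shift 6: eliminating its day and shift leaves {green, teal, pink}.
Enumerating the assignments across these blanks that avoid any day or shift repeat gives 4 completions.

4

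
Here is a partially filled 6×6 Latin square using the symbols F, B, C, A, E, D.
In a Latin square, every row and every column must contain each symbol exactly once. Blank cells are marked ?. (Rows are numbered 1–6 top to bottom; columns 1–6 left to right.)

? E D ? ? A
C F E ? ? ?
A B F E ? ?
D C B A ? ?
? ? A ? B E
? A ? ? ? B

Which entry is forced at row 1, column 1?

B

Row 2, column 6: row 2 has {F, C, E} and column 6 has {B, A, E}, leaving only D.
Row 2, column 4: row 2 has {F, C, E, D} and column 4 has {A, E}, leaving only B.
Row 2, column 5: row 2 has {F, B, C, E, D} and column 5 has {B}, leaving only A.
Row 3, column 6: row 3 has {F, B, A, E} and column 6 has {B, A, E, D}, leaving only C.
Row 3, column 5: row 3 has {F, B, C, A, E} and column 5 has {B, A}, leaving only D.
Row 4, column 6: row 4 has {B, C, A, D} and column 6 has {B, C, A, E, D}, leaving only F.
Row 4, column 5: row 4 has {F, B, C, A, D} and column 5 has {B, A, D}, leaving only E.
Row 5, column 1: row 5 has {B, A, E} and column 1 has {C, A, D}, leaving only F.
Row 1 already has {A, E, D} and column 1 already has {F, C, A, D}, so row 1, column 1 must be B.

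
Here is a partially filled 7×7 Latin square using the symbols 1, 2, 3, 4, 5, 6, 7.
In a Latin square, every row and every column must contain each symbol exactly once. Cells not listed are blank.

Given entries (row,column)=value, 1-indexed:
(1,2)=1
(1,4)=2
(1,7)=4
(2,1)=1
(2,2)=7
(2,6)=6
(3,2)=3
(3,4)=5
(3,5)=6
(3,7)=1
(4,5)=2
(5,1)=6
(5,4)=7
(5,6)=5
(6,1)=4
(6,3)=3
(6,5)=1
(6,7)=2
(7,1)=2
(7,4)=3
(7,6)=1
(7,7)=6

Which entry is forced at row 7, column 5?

5

Row 2, column 4: row 2 has {1, 6, 7} and column 4 has {2, 3, 5, 7}, leaving only 4.
Row 3, column 1: row 3 has {1, 3, 5, 6} and column 1 has {1, 2, 4, 6}, leaving only 7.
Row 5, column 7: row 5 has {5, 6, 7} and column 7 has {1, 2, 4, 6}, leaving only 3.
Row 2, column 7: row 2 has {1, 4, 6, 7} and column 7 has {1, 2, 3, 4, 6}, leaving only 5.
Row 2, column 3: row 2 has {1, 4, 5, 6, 7} and column 3 has {3}, leaving only 2.
Row 2, column 5: row 2 has {1, 2, 4, 5, 6, 7} and column 5 has {1, 2, 6}, leaving only 3.
Row 3, column 3: row 3 has {1, 3, 5, 6, 7} and column 3 has {2, 3}, leaving only 4.
Row 3, column 6: row 3 has {1, 3, 4, 5, 6, 7} and column 6 has {1, 5, 6}, leaving only 2.
Row 4, column 7: row 4 has {2} and column 7 has {1, 2, 3, 4, 5, 6}, leaving only 7.
Row 5, column 3: row 5 has {3, 5, 6, 7} and column 3 has {2, 3, 4}, leaving only 1.
Row 5, column 5: row 5 has {1, 3, 5, 6, 7} and column 5 has {1, 2, 3, 6}, leaving only 4.
Row 5, column 2: row 5 has {1, 3, 4, 5, 6, 7} and column 2 has {1, 3, 7}, leaving only 2.
Row 6, column 4: row 6 has {1, 2, 3, 4} and column 4 has {2, 3, 4, 5, 7}, leaving only 6.
Row 4, column 4: row 4 has {2, 7} and column 4 has {2, 3, 4, 5, 6, 7}, leaving only 1.
Row 6, column 2: row 6 has {1, 2, 3, 4, 6} and column 2 has {1, 2, 3, 7}, leaving only 5.
Row 6, column 6: row 6 has {1, 2, 3, 4, 5, 6} and column 6 has {1, 2, 5, 6}, leaving only 7.
Row 1, column 6: row 1 has {1, 2, 4} and column 6 has {1, 2, 5, 6, 7}, leaving only 3.
Row 1, column 1: row 1 has {1, 2, 3, 4} and column 1 has {1, 2, 4, 6, 7}, leaving only 5.
Row 1, column 5: row 1 has {1, 2, 3, 4, 5} and column 5 has {1, 2, 3, 4, 6}, leaving only 7.
Row 7 already has {1, 2, 3, 6} and column 5 already has {1, 2, 3, 4, 6, 7}, so row 7, column 5 must be 5.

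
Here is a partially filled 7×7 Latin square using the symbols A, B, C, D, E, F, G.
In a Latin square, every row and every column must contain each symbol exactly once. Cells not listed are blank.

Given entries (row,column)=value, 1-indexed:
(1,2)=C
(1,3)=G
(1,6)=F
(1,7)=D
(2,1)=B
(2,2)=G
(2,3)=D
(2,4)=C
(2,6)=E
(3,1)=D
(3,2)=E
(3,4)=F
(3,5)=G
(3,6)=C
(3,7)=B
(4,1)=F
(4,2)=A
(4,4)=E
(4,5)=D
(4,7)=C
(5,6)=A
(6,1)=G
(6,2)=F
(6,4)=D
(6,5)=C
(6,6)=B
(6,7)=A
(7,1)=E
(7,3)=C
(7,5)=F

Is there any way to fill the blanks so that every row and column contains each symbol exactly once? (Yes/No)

Yes

No row or column among the givens repeats a symbol, and propagating forced cells runs into no contradiction.
One valid completion exists (for instance, A C G B E F D / B G D C A E F / D E A F G C B / F A B E D G C / C D F G B A E / G F E D C B A / E B C A F D G).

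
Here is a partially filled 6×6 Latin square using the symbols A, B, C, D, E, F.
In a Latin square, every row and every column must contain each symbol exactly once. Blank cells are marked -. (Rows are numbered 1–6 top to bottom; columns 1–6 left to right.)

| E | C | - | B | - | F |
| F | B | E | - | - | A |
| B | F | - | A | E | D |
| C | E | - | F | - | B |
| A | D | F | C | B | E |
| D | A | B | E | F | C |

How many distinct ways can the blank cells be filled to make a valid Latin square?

2

Row 1, column 3: eliminating its row and column leaves {A, D}.
Row 1, column 5: eliminating its row and column leaves {A, D}.
Row 2, column 4: eliminating its row and column leaves {D}.
Row 2, column 5: eliminating its row and column leaves {C, D}.
Row 3, column 3: eliminating its row and column leaves {C}.
Row 4, column 3: eliminating its row and column leaves {A, D}.
Row 4, column 5: eliminating its row and column leaves {A, D}.
Enumerating the assignments across these blanks that avoid any row or column repeat gives 2 completions.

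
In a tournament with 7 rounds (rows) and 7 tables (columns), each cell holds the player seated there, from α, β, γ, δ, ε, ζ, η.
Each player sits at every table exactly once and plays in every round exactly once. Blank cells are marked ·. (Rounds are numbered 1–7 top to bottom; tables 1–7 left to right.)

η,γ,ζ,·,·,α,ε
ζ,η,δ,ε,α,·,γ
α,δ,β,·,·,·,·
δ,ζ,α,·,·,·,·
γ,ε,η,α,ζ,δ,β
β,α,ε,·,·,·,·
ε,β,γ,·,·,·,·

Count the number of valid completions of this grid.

Round 1, table 4: eliminating its round and table leaves {β, δ}.
Round 1, table 5: eliminating its round and table leaves {β, δ}.
Round 2, table 6: eliminating its round and table leaves {β}.
Round 3, table 4: eliminating its round and table leaves {γ, ζ, η}.
Round 3, table 5: eliminating its round and table leaves {γ, ε, η}.
Round 3, table 6: eliminating its round and table leaves {γ, ε, ζ, η}.
Round 3, table 7: eliminating its round and table leaves {ζ, η}.
Round 4, table 4: eliminating its round and table leaves {β, γ, η}.
Round 4, table 5: eliminating its round and table leaves {β, γ, ε, η}.
Round 4, table 6: eliminating its round and table leaves {β, γ, ε, η}.
Round 4, table 7: eliminating its round and table leaves {η}.
Round 6, table 4: eliminating its round and table leaves {γ, δ, ζ, η}.
Round 6, table 5: eliminating its round and table leaves {γ, δ, η}.
Round 6, table 6: eliminating its round and table leaves {γ, ζ, η}.
Round 6, table 7: eliminating its round and table leaves {δ, ζ, η}.
Round 7, table 4: eliminating its round and table leaves {δ, ζ, η}.
Round 7, table 5: eliminating its round and table leaves {δ, η}.
Round 7, table 6: eliminating its round and table leaves {ζ, η}.
Round 7, table 7: eliminating its round and table leaves {α, δ, ζ, η}.
Enumerating the assignments across these blanks that avoid any round or table repeat gives 6 completions.

6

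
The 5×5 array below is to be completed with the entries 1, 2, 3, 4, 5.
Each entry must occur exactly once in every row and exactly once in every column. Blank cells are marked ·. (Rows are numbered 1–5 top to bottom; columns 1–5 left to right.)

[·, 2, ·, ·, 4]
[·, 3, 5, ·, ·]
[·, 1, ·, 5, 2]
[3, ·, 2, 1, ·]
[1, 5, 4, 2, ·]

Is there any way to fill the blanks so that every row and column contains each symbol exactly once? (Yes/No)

Yes

No row or column among the givens repeats a symbol, and propagating forced cells runs into no contradiction.
One valid completion exists (for instance, 5 2 1 3 4 / 2 3 5 4 1 / 4 1 3 5 2 / 3 4 2 1 5 / 1 5 4 2 3).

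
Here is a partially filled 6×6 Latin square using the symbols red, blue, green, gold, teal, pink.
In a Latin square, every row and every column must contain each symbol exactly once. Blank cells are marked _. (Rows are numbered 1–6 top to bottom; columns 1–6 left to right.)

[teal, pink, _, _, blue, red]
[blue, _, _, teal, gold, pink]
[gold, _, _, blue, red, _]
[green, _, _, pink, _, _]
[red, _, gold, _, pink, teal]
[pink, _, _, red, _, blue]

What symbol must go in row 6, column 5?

Row 1, column 3: row 1 has {red, blue, teal, pink} and column 3 has {gold}, leaving only green.
Row 1, column 4: row 1 has {red, blue, green, teal, pink} and column 4 has {red, blue, teal, pink}, leaving only gold.
Row 2, column 3: row 2 has {blue, gold, teal, pink} and column 3 has {green, gold}, leaving only red.
Row 2, column 2: row 2 has {red, blue, gold, teal, pink} and column 2 has {pink}, leaving only green.
Row 3, column 2: row 3 has {red, blue, gold} and column 2 has {green, pink}, leaving only teal.
Row 3, column 3: row 3 has {red, blue, gold, teal} and column 3 has {red, green, gold}, leaving only pink.
Row 3, column 6: row 3 has {red, blue, gold, teal, pink} and column 6 has {red, blue, teal, pink}, leaving only green.
Row 4, column 5: row 4 has {green, pink} and column 5 has {red, blue, gold, pink}, leaving only teal.
Row 6 already has {red, blue, pink} and column 5 already has {red, blue, gold, teal, pink}, so row 6, column 5 must be green.

green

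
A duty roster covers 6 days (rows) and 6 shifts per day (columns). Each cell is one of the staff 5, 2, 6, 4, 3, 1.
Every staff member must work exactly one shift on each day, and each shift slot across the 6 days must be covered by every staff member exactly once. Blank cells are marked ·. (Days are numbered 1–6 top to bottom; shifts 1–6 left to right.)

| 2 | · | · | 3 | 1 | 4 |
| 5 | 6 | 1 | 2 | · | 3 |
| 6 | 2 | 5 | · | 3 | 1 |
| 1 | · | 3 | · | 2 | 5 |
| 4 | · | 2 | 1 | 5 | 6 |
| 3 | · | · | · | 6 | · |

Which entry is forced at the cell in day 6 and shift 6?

2

Day 6 already has {6, 3} and shift 6 already has {5, 6, 4, 3, 1}, so day 6, shift 6 must be 2.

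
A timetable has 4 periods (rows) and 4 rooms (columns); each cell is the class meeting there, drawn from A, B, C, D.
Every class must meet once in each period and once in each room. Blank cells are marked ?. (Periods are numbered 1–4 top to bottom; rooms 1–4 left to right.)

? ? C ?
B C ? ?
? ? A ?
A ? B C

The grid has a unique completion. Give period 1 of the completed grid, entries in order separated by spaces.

Period 1, room 1: period 1 has {C} and room 1 has {A, B}, leaving only D.
Period 2, room 3: period 2 has {B, C} and room 3 has {A, B, C}, leaving only D.
Period 2, room 4: period 2 has {B, C, D} and room 4 has {C}, leaving only A.
Period 1, room 4: period 1 has {C, D} and room 4 has {A, C}, leaving only B.
Period 1, room 2: period 1 has {B, C, D} and room 2 has {C}, leaving only A.
So period 1 reads: D A C B.

D A C B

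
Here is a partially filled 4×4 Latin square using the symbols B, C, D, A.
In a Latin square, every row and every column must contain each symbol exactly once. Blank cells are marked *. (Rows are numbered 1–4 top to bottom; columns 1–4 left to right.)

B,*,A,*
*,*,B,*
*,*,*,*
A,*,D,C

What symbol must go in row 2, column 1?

Row 1, column 4: row 1 has {B, A} and column 4 has {C}, leaving only D.
Row 1, column 2: row 1 has {B, D, A} and column 2 has {}, leaving only C.
Row 2, column 4: row 2 has {B} and column 4 has {C, D}, leaving only A.
Row 2, column 2: row 2 has {B, A} and column 2 has {C}, leaving only D.
Row 2 already has {B, D, A} and column 1 already has {B, A}, so row 2, column 1 must be C.

C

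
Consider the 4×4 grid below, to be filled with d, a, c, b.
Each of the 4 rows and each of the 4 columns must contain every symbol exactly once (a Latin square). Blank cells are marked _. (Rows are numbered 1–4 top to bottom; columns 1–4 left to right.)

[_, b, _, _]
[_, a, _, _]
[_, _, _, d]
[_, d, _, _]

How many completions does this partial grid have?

Row 1, column 1: eliminating its row and column leaves {d, a, c}.
Row 1, column 3: eliminating its row and column leaves {d, a, c}.
Row 1, column 4: eliminating its row and column leaves {a, c}.
Row 2, column 1: eliminating its row and column leaves {d, c, b}.
Row 2, column 3: eliminating its row and column leaves {d, c, b}.
Row 2, column 4: eliminating its row and column leaves {c, b}.
Row 3, column 1: eliminating its row and column leaves {a, c, b}.
Row 3, column 2: eliminating its row and column leaves {c}.
Row 3, column 3: eliminating its row and column leaves {a, c, b}.
Row 4, column 1: eliminating its row and column leaves {a, c, b}.
Row 4, column 3: eliminating its row and column leaves {a, c, b}.
Row 4, column 4: eliminating its row and column leaves {a, c, b}.
Enumerating the assignments across these blanks that avoid any row or column repeat gives 8 completions.

8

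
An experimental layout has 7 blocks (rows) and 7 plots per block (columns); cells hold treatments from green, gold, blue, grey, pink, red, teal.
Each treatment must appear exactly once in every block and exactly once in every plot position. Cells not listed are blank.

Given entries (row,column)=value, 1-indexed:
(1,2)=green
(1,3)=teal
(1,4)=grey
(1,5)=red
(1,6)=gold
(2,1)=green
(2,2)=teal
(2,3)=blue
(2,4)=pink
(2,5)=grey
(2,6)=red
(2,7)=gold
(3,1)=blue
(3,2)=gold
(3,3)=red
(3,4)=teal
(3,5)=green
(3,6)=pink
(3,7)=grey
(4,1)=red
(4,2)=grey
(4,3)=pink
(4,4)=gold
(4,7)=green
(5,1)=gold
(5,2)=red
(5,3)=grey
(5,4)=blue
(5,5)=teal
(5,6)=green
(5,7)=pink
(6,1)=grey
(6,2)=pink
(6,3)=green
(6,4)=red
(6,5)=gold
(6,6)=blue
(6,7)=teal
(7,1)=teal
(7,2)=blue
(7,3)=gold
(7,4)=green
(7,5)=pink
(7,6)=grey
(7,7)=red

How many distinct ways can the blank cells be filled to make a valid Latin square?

1

Block 1, plot 1: eliminating its block and plot leaves {pink}.
Block 1, plot 7: eliminating its block and plot leaves {blue}.
Block 4, plot 5: eliminating its block and plot leaves {blue}.
Block 4, plot 6: eliminating its block and plot leaves {teal}.
Only one assignment across all blanks avoids any block or plot repeat, giving 1 completion.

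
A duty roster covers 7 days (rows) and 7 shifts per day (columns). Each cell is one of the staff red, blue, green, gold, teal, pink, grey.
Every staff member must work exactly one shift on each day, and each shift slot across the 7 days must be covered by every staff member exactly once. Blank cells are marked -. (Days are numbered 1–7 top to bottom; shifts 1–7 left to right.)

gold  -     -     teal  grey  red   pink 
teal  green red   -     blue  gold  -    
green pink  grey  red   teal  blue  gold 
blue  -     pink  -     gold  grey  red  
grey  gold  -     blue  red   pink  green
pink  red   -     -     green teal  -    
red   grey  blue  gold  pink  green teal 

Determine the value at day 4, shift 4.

Day 4 already has {red, blue, gold, pink, grey} and shift 4 already has {red, blue, gold, teal}, so day 4, shift 4 must be green.

green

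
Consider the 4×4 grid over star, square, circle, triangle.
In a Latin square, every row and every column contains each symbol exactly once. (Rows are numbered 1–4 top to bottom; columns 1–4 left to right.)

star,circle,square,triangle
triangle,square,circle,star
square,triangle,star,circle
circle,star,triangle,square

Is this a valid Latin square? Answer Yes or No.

Each row is a permutation of the 4 symbols, and so is each column.

Yes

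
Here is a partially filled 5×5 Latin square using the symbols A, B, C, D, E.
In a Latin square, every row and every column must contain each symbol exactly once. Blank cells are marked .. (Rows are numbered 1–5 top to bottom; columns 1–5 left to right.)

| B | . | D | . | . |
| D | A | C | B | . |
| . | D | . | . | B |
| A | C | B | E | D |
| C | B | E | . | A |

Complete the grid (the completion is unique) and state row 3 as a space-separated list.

Row 3, column 1: row 3 has {B, D} and column 1 has {A, B, C, D}, leaving only E.
Row 3, column 3: row 3 has {B, D, E} and column 3 has {B, C, D, E}, leaving only A.
Row 3, column 4: row 3 has {A, B, D, E} and column 4 has {B, E}, leaving only C.
So row 3 reads: E D A C B.

E D A C B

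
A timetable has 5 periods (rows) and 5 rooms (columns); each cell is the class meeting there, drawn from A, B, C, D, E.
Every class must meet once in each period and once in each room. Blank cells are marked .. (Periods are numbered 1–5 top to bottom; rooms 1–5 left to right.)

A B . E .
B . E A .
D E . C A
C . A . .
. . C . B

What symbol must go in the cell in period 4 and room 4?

B

Period 1, room 3: period 1 has {A, B, E} and room 3 has {A, C, E}, leaving only D.
Period 1, room 5: period 1 has {A, B, D, E} and room 5 has {A, B}, leaving only C.
Period 2, room 5: period 2 has {A, B, E} and room 5 has {A, B, C}, leaving only D.
Period 2, room 2: period 2 has {A, B, D, E} and room 2 has {B, E}, leaving only C.
Period 3, room 3: period 3 has {A, C, D, E} and room 3 has {A, C, D, E}, leaving only B.
Period 4, room 2: period 4 has {A, C} and room 2 has {B, C, E}, leaving only D.
Period 4 already has {A, C, D} and room 4 already has {A, C, E}, so period 4, room 4 must be B.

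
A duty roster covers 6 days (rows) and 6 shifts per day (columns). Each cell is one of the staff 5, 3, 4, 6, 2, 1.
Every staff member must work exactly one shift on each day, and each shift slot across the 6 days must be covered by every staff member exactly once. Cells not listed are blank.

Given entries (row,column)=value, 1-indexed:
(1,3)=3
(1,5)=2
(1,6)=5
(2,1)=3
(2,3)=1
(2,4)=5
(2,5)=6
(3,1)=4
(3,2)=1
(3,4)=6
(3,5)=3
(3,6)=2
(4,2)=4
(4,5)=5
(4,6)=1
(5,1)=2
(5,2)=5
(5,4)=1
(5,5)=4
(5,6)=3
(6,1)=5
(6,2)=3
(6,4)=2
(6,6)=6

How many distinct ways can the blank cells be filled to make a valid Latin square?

1

Day 1, shift 1: eliminating its day and shift leaves {6, 1}.
Day 1, shift 2: eliminating its day and shift leaves {6}.
Day 1, shift 4: eliminating its day and shift leaves {4}.
Day 2, shift 2: eliminating its day and shift leaves {2}.
Day 2, shift 6: eliminating its day and shift leaves {4}.
Day 3, shift 3: eliminating its day and shift leaves {5}.
Day 4, shift 1: eliminating its day and shift leaves {6}.
Day 4, shift 3: eliminating its day and shift leaves {6, 2}.
Day 4, shift 4: eliminating its day and shift leaves {3}.
Day 5, shift 3: eliminating its day and shift leaves {6}.
Day 6, shift 3: eliminating its day and shift leaves {4}.
Day 6, shift 5: eliminating its day and shift leaves {1}.
Only one assignment across all blanks avoids any day or shift repeat, giving 1 completion.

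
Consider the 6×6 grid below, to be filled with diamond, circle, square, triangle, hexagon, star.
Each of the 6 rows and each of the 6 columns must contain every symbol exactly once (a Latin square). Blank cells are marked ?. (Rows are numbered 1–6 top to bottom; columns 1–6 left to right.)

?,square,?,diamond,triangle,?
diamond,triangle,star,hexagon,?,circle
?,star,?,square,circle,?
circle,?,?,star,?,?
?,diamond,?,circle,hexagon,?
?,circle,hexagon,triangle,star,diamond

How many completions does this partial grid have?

3

Row 1, column 1: eliminating its row and column leaves {hexagon, star}.
Row 1, column 3: eliminating its row and column leaves {circle}.
Row 1, column 6: eliminating its row and column leaves {hexagon, star}.
Row 2, column 5: eliminating its row and column leaves {square}.
Row 3, column 1: eliminating its row and column leaves {triangle, hexagon}.
Row 3, column 3: eliminating its row and column leaves {diamond, triangle}.
Row 3, column 6: eliminating its row and column leaves {triangle, hexagon}.
Row 4, column 2: eliminating its row and column leaves {hexagon}.
Row 4, column 3: eliminating its row and column leaves {diamond, square, triangle}.
Row 4, column 5: eliminating its row and column leaves {diamond, square}.
Row 4, column 6: eliminating its row and column leaves {square, triangle, hexagon}.
Row 5, column 1: eliminating its row and column leaves {square, triangle, star}.
Row 5, column 3: eliminating its row and column leaves {square, triangle}.
Row 5, column 6: eliminating its row and column leaves {square, triangle, star}.
Row 6, column 1: eliminating its row and column leaves {square}.
Enumerating the assignments across these blanks that avoid any row or column repeat gives 3 completions.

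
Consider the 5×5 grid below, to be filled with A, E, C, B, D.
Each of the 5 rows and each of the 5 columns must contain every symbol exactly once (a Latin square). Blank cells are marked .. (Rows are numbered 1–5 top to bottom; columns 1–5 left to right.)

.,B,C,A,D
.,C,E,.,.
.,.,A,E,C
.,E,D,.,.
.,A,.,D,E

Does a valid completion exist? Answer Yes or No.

No row or column among the givens repeats a symbol, and propagating forced cells runs into no contradiction.
One valid completion exists (for instance, E B C A D / D C E B A / B D A E C / A E D C B / C A B D E).

Yes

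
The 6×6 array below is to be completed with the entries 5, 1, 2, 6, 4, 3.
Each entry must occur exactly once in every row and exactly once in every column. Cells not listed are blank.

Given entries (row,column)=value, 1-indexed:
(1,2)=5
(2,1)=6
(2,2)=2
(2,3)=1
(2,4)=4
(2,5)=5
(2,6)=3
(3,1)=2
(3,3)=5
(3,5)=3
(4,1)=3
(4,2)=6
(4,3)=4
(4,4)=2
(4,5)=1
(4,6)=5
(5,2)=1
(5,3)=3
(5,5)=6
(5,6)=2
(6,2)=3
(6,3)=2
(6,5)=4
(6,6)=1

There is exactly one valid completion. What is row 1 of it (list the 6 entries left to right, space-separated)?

Row 1, column 3: row 1 has {5} and column 3 has {5, 1, 2, 4, 3}, leaving only 6.
Row 1, column 5: row 1 has {5, 6} and column 5 has {5, 1, 6, 4, 3}, leaving only 2.
Row 1, column 6: row 1 has {5, 2, 6} and column 6 has {5, 1, 2, 3}, leaving only 4.
Row 1, column 1: row 1 has {5, 2, 6, 4} and column 1 has {2, 6, 3}, leaving only 1.
Row 1, column 4: row 1 has {5, 1, 2, 6, 4} and column 4 has {2, 4}, leaving only 3.
So row 1 reads: 1 5 6 3 2 4.

1 5 6 3 2 4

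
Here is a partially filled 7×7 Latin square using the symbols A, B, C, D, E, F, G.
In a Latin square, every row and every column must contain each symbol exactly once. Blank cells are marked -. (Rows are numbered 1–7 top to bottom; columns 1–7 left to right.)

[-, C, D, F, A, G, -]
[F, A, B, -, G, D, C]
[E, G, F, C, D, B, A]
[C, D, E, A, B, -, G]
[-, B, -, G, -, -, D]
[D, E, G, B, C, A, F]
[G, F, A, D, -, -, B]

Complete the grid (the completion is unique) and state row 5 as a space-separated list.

A B C G F E D

Row 5, column 1: row 5 has {B, D, G} and column 1 has {C, D, E, F, G}, leaving only A.
Row 5, column 3: row 5 has {A, B, D, G} and column 3 has {A, B, D, E, F, G}, leaving only C.
Row 1, column 1: row 1 has {A, C, D, F, G} and column 1 has {A, C, D, E, F, G}, leaving only B.
Row 1, column 7: row 1 has {A, B, C, D, F, G} and column 7 has {A, B, C, D, F, G}, leaving only E.
Row 2, column 4: row 2 has {A, B, C, D, F, G} and column 4 has {A, B, C, D, F, G}, leaving only E.
Row 4, column 6: row 4 has {A, B, C, D, E, G} and column 6 has {A, B, D, G}, leaving only F.
Row 5, column 6: row 5 has {A, B, C, D, G} and column 6 has {A, B, D, F, G}, leaving only E.
Row 5, column 5: row 5 has {A, B, C, D, E, G} and column 5 has {A, B, C, D, G}, leaving only F.
So row 5 reads: A B C G F E D.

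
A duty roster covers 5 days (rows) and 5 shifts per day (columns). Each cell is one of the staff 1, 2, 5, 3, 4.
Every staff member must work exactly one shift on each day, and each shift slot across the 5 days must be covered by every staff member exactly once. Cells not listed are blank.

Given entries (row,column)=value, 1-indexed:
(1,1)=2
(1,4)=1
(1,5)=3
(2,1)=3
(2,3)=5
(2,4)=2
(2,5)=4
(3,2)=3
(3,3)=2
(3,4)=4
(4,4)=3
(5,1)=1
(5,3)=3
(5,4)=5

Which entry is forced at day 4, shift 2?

2

Day 1, shift 3: day 1 has {1, 2, 3} and shift 3 has {2, 5, 3}, leaving only 4.
Day 1, shift 2: day 1 has {1, 2, 3, 4} and shift 2 has {3}, leaving only 5.
Day 2, shift 2: day 2 has {2, 5, 3, 4} and shift 2 has {5, 3}, leaving only 1.
Day 3, shift 1: day 3 has {2, 3, 4} and shift 1 has {1, 2, 3}, leaving only 5.
Day 3, shift 5: day 3 has {2, 5, 3, 4} and shift 5 has {3, 4}, leaving only 1.
Day 4, shift 1: day 4 has {3} and shift 1 has {1, 2, 5, 3}, leaving only 4.
Day 4 already has {3, 4} and shift 2 already has {1, 5, 3}, so day 4, shift 2 must be 2.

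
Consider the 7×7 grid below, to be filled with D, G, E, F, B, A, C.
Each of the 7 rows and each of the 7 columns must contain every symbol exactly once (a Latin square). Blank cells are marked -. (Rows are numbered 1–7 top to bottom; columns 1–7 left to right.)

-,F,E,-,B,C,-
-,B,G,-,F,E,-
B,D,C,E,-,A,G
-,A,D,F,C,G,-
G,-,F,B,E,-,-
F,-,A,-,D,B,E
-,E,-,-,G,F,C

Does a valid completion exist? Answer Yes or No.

No

Row 3, column 5: row 3 together with column 5 already contain {D, G, E, F, B, A, C} — every symbol — so nothing can go there. The grid has no valid completion.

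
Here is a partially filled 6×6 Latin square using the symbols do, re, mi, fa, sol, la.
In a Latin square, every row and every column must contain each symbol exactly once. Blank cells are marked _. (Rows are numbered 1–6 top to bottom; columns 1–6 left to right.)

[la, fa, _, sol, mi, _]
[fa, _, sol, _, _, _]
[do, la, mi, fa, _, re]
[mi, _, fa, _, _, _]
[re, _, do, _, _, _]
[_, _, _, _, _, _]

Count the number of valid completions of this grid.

Row 1, column 3: eliminating its row and column leaves {re}.
Row 1, column 6: eliminating its row and column leaves {do}.
Row 2, column 2: eliminating its row and column leaves {do, re, mi}.
Row 2, column 4: eliminating its row and column leaves {do, re, mi, la}.
Row 2, column 5: eliminating its row and column leaves {do, re, la}.
Row 2, column 6: eliminating its row and column leaves {do, mi, la}.
Row 3, column 5: eliminating its row and column leaves {sol}.
Row 4, column 2: eliminating its row and column leaves {do, re, sol}.
Row 4, column 4: eliminating its row and column leaves {do, re, la}.
Row 4, column 5: eliminating its row and column leaves {do, re, sol, la}.
Row 4, column 6: eliminating its row and column leaves {do, sol, la}.
Row 5, column 2: eliminating its row and column leaves {mi, sol}.
Row 5, column 4: eliminating its row and column leaves {mi, la}.
Row 5, column 5: eliminating its row and column leaves {fa, sol, la}.
Row 5, column 6: eliminating its row and column leaves {mi, fa, sol, la}.
Row 6, column 1: eliminating its row and column leaves {sol}.
Row 6, column 2: eliminating its row and column leaves {do, re, mi, sol}.
Row 6, column 3: eliminating its row and column leaves {re, la}.
Row 6, column 4: eliminating its row and column leaves {do, re, mi, la}.
Row 6, column 5: eliminating its row and column leaves {do, re, fa, sol, la}.
Row 6, column 6: eliminating its row and column leaves {do, mi, fa, sol, la}.
Enumerating the assignments across these blanks that avoid any row or column repeat gives 12 completions.

12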